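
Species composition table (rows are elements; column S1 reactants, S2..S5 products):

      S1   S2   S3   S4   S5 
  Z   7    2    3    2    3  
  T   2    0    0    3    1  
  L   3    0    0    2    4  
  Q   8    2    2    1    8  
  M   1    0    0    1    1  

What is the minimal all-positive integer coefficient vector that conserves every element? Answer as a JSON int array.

Coefficients: [4, 3, 4, 2, 2]

Z: 4·7 = 28 | 3·2+4·3+2·2+2·3 = 28
T: 4·2 = 8 | 3·0+4·0+2·3+2·1 = 8
L: 4·3 = 12 | 3·0+4·0+2·2+2·4 = 12
Q: 4·8 = 32 | 3·2+4·2+2·1+2·8 = 32
M: 4·1 = 4 | 3·0+4·0+2·1+2·1 = 4
gcd(4,3,4,2,2) = 1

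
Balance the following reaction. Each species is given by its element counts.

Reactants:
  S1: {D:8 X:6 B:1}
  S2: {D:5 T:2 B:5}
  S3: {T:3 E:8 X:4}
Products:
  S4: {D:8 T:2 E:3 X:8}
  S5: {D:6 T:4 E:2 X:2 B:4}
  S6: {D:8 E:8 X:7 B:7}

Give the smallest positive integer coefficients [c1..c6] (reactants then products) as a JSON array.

D: 4·8+6·5+4·0 = 62 | 2·8+5·6+2·8 = 62
T: 4·0+6·2+4·3 = 24 | 2·2+5·4+2·0 = 24
E: 4·0+6·0+4·8 = 32 | 2·3+5·2+2·8 = 32
X: 4·6+6·0+4·4 = 40 | 2·8+5·2+2·7 = 40
B: 4·1+6·5+4·0 = 34 | 2·0+5·4+2·7 = 34
gcd(4,6,4,2,5,2) = 1

Coefficients: [4, 6, 4, 2, 5, 2]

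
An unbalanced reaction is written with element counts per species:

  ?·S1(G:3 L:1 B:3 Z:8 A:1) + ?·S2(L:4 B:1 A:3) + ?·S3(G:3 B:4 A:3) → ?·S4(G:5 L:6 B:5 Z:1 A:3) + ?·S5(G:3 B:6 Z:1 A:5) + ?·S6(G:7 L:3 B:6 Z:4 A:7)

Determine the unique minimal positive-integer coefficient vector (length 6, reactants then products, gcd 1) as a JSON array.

G: 1·3+2·0+6·3 = 21 | 1·5+3·3+1·7 = 21
L: 1·1+2·4+6·0 = 9 | 1·6+3·0+1·3 = 9
B: 1·3+2·1+6·4 = 29 | 1·5+3·6+1·6 = 29
Z: 1·8+2·0+6·0 = 8 | 1·1+3·1+1·4 = 8
A: 1·1+2·3+6·3 = 25 | 1·3+3·5+1·7 = 25
gcd(1,2,6,1,3,1) = 1

Coefficients: [1, 2, 6, 1, 3, 1]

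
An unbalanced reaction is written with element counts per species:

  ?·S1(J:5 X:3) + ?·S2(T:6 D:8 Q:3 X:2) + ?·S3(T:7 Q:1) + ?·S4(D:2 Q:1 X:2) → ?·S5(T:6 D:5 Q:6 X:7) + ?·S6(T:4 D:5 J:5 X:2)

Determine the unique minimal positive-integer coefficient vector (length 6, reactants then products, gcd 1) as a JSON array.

T: 5·0+4·6+2·7+4·0 = 38 | 3·6+5·4 = 38
D: 5·0+4·8+2·0+4·2 = 40 | 3·5+5·5 = 40
Q: 5·0+4·3+2·1+4·1 = 18 | 3·6+5·0 = 18
J: 5·5+4·0+2·0+4·0 = 25 | 3·0+5·5 = 25
X: 5·3+4·2+2·0+4·2 = 31 | 3·7+5·2 = 31
gcd(5,4,2,4,3,5) = 1

Coefficients: [5, 4, 2, 4, 3, 5]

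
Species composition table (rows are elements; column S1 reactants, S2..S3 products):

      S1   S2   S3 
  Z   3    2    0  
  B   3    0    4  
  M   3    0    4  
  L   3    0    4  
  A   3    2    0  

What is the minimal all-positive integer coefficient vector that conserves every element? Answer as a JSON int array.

Coefficients: [4, 6, 3]

Z: 4·3 = 12 | 6·2+3·0 = 12
B: 4·3 = 12 | 6·0+3·4 = 12
M: 4·3 = 12 | 6·0+3·4 = 12
L: 4·3 = 12 | 6·0+3·4 = 12
A: 4·3 = 12 | 6·2+3·0 = 12
gcd(4,6,3) = 1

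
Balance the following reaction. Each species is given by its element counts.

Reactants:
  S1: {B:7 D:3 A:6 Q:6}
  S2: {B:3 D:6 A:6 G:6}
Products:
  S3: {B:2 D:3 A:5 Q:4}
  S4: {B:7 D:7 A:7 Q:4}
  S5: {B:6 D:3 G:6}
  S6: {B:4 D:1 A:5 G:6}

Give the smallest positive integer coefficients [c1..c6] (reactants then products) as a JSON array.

Coefficients: [6, 5, 6, 3, 2, 3]

B: 6·7+5·3 = 57 | 6·2+3·7+2·6+3·4 = 57
D: 6·3+5·6 = 48 | 6·3+3·7+2·3+3·1 = 48
A: 6·6+5·6 = 66 | 6·5+3·7+2·0+3·5 = 66
G: 6·0+5·6 = 30 | 6·0+3·0+2·6+3·6 = 30
Q: 6·6+5·0 = 36 | 6·4+3·4+2·0+3·0 = 36
gcd(6,5,6,3,2,3) = 1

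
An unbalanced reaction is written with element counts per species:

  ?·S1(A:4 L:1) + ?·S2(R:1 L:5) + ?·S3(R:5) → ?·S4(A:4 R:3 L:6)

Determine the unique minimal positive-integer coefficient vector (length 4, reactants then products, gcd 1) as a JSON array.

A: 5·4+5·0+2·0 = 20 | 5·4 = 20
R: 5·0+5·1+2·5 = 15 | 5·3 = 15
L: 5·1+5·5+2·0 = 30 | 5·6 = 30
gcd(5,5,2,5) = 1

Coefficients: [5, 5, 2, 5]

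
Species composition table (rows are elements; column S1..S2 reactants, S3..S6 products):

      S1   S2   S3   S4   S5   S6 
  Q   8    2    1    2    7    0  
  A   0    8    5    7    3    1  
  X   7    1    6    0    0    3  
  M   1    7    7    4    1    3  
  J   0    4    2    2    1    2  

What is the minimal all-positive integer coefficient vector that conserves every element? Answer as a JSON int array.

Q: 3·8+6·2 = 36 | 2·1+3·2+4·7+5·0 = 36
A: 3·0+6·8 = 48 | 2·5+3·7+4·3+5·1 = 48
X: 3·7+6·1 = 27 | 2·6+3·0+4·0+5·3 = 27
M: 3·1+6·7 = 45 | 2·7+3·4+4·1+5·3 = 45
J: 3·0+6·4 = 24 | 2·2+3·2+4·1+5·2 = 24
gcd(3,6,2,3,4,5) = 1

Coefficients: [3, 6, 2, 3, 4, 5]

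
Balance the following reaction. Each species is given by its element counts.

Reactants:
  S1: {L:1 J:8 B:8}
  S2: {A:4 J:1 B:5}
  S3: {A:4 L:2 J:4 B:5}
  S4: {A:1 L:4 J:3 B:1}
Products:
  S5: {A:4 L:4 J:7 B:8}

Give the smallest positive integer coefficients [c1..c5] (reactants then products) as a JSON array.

Coefficients: [2, 3, 1, 4, 5]

A: 2·0+3·4+1·4+4·1 = 20 | 5·4 = 20
L: 2·1+3·0+1·2+4·4 = 20 | 5·4 = 20
J: 2·8+3·1+1·4+4·3 = 35 | 5·7 = 35
B: 2·8+3·5+1·5+4·1 = 40 | 5·8 = 40
gcd(2,3,1,4,5) = 1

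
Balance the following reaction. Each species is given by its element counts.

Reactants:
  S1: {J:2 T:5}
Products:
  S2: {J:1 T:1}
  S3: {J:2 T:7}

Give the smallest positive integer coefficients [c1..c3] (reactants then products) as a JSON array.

J: 5·2 = 10 | 4·1+3·2 = 10
T: 5·5 = 25 | 4·1+3·7 = 25
gcd(5,4,3) = 1

Coefficients: [5, 4, 3]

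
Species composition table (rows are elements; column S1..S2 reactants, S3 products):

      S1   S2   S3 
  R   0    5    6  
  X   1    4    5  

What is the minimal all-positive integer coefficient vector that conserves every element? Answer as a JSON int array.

R: 1·0+6·5 = 30 | 5·6 = 30
X: 1·1+6·4 = 25 | 5·5 = 25
gcd(1,6,5) = 1

Coefficients: [1, 6, 5]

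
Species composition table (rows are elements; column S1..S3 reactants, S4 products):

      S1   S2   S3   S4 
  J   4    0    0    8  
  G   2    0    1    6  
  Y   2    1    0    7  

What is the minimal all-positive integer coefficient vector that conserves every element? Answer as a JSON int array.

J: 2·4+3·0+2·0 = 8 | 1·8 = 8
G: 2·2+3·0+2·1 = 6 | 1·6 = 6
Y: 2·2+3·1+2·0 = 7 | 1·7 = 7
gcd(2,3,2,1) = 1

Coefficients: [2, 3, 2, 1]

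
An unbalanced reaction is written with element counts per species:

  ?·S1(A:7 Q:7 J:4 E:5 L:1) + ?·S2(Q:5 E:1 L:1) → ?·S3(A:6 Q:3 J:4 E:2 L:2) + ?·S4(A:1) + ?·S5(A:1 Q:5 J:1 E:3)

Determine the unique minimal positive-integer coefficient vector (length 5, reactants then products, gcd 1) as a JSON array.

Coefficients: [3, 1, 2, 5, 4]

A: 3·7+1·0 = 21 | 2·6+5·1+4·1 = 21
Q: 3·7+1·5 = 26 | 2·3+5·0+4·5 = 26
J: 3·4+1·0 = 12 | 2·4+5·0+4·1 = 12
E: 3·5+1·1 = 16 | 2·2+5·0+4·3 = 16
L: 3·1+1·1 = 4 | 2·2+5·0+4·0 = 4
gcd(3,1,2,5,4) = 1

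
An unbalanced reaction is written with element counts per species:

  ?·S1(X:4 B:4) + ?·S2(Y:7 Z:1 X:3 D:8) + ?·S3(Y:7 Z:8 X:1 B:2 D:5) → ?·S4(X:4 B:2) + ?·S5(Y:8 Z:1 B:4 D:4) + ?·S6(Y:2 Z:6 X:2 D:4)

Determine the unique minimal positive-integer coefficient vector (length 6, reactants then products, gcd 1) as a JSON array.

Coefficients: [4, 2, 4, 4, 4, 5]

Y: 4·0+2·7+4·7 = 42 | 4·0+4·8+5·2 = 42
Z: 4·0+2·1+4·8 = 34 | 4·0+4·1+5·6 = 34
X: 4·4+2·3+4·1 = 26 | 4·4+4·0+5·2 = 26
B: 4·4+2·0+4·2 = 24 | 4·2+4·4+5·0 = 24
D: 4·0+2·8+4·5 = 36 | 4·0+4·4+5·4 = 36
gcd(4,2,4,4,4,5) = 1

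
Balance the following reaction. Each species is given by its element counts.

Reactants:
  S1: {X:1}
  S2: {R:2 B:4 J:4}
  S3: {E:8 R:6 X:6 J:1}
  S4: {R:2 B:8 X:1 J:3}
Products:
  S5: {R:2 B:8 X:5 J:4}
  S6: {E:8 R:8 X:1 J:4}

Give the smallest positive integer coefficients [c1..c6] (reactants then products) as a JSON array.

E: 4·0+2·0+1·8+1·0 = 8 | 2·0+1·8 = 8
R: 4·0+2·2+1·6+1·2 = 12 | 2·2+1·8 = 12
B: 4·0+2·4+1·0+1·8 = 16 | 2·8+1·0 = 16
X: 4·1+2·0+1·6+1·1 = 11 | 2·5+1·1 = 11
J: 4·0+2·4+1·1+1·3 = 12 | 2·4+1·4 = 12
gcd(4,2,1,1,2,1) = 1

Coefficients: [4, 2, 1, 1, 2, 1]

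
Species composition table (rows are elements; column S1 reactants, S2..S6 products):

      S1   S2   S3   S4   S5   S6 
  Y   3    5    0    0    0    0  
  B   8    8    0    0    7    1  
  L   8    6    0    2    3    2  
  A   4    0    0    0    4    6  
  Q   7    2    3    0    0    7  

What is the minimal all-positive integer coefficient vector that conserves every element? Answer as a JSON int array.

Coefficients: [5, 3, 5, 6, 2, 2]

Y: 5·3 = 15 | 3·5+5·0+6·0+2·0+2·0 = 15
B: 5·8 = 40 | 3·8+5·0+6·0+2·7+2·1 = 40
L: 5·8 = 40 | 3·6+5·0+6·2+2·3+2·2 = 40
A: 5·4 = 20 | 3·0+5·0+6·0+2·4+2·6 = 20
Q: 5·7 = 35 | 3·2+5·3+6·0+2·0+2·7 = 35
gcd(5,3,5,6,2,2) = 1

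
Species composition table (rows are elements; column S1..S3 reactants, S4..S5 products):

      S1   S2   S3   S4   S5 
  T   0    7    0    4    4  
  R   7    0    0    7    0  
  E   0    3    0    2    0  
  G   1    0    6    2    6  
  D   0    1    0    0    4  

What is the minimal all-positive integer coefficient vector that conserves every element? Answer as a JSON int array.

Coefficients: [6, 4, 2, 6, 1]

T: 6·0+4·7+2·0 = 28 | 6·4+1·4 = 28
R: 6·7+4·0+2·0 = 42 | 6·7+1·0 = 42
E: 6·0+4·3+2·0 = 12 | 6·2+1·0 = 12
G: 6·1+4·0+2·6 = 18 | 6·2+1·6 = 18
D: 6·0+4·1+2·0 = 4 | 6·0+1·4 = 4
gcd(6,4,2,6,1) = 1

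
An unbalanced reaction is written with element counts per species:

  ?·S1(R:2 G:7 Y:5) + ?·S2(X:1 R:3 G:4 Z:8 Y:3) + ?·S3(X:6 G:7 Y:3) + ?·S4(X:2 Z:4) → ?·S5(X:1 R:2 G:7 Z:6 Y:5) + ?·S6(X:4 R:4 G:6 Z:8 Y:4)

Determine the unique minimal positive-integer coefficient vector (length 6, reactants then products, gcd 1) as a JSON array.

Coefficients: [5, 6, 1, 5, 6, 4]

X: 5·0+6·1+1·6+5·2 = 22 | 6·1+4·4 = 22
R: 5·2+6·3+1·0+5·0 = 28 | 6·2+4·4 = 28
G: 5·7+6·4+1·7+5·0 = 66 | 6·7+4·6 = 66
Z: 5·0+6·8+1·0+5·4 = 68 | 6·6+4·8 = 68
Y: 5·5+6·3+1·3+5·0 = 46 | 6·5+4·4 = 46
gcd(5,6,1,5,6,4) = 1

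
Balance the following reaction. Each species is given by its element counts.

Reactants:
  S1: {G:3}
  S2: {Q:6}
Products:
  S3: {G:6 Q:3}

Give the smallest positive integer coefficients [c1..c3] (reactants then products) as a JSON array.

Coefficients: [4, 1, 2]

G: 4·3+1·0 = 12 | 2·6 = 12
Q: 4·0+1·6 = 6 | 2·3 = 6
gcd(4,1,2) = 1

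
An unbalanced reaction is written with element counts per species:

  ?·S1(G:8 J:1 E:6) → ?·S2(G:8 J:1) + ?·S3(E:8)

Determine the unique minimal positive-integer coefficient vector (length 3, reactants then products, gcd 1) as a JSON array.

G: 4·8 = 32 | 4·8+3·0 = 32
J: 4·1 = 4 | 4·1+3·0 = 4
E: 4·6 = 24 | 4·0+3·8 = 24
gcd(4,4,3) = 1

Coefficients: [4, 4, 3]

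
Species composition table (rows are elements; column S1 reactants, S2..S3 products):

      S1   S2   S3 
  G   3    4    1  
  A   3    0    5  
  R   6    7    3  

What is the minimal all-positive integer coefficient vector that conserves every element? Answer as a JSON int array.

G: 5·3 = 15 | 3·4+3·1 = 15
A: 5·3 = 15 | 3·0+3·5 = 15
R: 5·6 = 30 | 3·7+3·3 = 30
gcd(5,3,3) = 1

Coefficients: [5, 3, 3]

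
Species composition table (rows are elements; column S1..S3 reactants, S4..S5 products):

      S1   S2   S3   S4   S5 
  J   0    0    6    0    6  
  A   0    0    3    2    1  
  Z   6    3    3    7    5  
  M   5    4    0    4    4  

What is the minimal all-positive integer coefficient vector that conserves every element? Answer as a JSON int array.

J: 4·0+1·0+3·6 = 18 | 3·0+3·6 = 18
A: 4·0+1·0+3·3 = 9 | 3·2+3·1 = 9
Z: 4·6+1·3+3·3 = 36 | 3·7+3·5 = 36
M: 4·5+1·4+3·0 = 24 | 3·4+3·4 = 24
gcd(4,1,3,3,3) = 1

Coefficients: [4, 1, 3, 3, 3]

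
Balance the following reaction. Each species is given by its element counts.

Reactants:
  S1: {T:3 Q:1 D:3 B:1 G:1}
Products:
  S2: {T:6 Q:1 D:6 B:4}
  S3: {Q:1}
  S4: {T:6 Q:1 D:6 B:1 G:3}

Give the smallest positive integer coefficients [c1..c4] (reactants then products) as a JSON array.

Coefficients: [6, 1, 3, 2]

T: 6·3 = 18 | 1·6+3·0+2·6 = 18
Q: 6·1 = 6 | 1·1+3·1+2·1 = 6
D: 6·3 = 18 | 1·6+3·0+2·6 = 18
B: 6·1 = 6 | 1·4+3·0+2·1 = 6
G: 6·1 = 6 | 1·0+3·0+2·3 = 6
gcd(6,1,3,2) = 1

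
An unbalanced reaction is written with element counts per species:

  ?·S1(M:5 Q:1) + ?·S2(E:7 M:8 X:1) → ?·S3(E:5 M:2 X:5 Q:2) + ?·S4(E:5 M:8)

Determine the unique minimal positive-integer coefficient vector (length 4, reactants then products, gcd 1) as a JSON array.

E: 2·0+5·7 = 35 | 1·5+6·5 = 35
M: 2·5+5·8 = 50 | 1·2+6·8 = 50
X: 2·0+5·1 = 5 | 1·5+6·0 = 5
Q: 2·1+5·0 = 2 | 1·2+6·0 = 2
gcd(2,5,1,6) = 1

Coefficients: [2, 5, 1, 6]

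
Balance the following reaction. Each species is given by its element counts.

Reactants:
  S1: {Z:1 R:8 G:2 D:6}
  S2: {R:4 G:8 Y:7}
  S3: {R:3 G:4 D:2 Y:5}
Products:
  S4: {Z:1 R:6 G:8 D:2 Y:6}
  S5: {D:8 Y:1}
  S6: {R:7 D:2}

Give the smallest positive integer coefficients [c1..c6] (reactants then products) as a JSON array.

Z: 6·1+2·0+5·0 = 6 | 6·1+3·0+5·0 = 6
R: 6·8+2·4+5·3 = 71 | 6·6+3·0+5·7 = 71
G: 6·2+2·8+5·4 = 48 | 6·8+3·0+5·0 = 48
D: 6·6+2·0+5·2 = 46 | 6·2+3·8+5·2 = 46
Y: 6·0+2·7+5·5 = 39 | 6·6+3·1+5·0 = 39
gcd(6,2,5,6,3,5) = 1

Coefficients: [6, 2, 5, 6, 3, 5]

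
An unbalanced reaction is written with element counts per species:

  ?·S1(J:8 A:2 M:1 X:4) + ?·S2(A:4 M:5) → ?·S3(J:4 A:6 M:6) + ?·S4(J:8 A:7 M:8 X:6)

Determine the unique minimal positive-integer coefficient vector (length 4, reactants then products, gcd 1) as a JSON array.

J: 3·8+5·0 = 24 | 2·4+2·8 = 24
A: 3·2+5·4 = 26 | 2·6+2·7 = 26
M: 3·1+5·5 = 28 | 2·6+2·8 = 28
X: 3·4+5·0 = 12 | 2·0+2·6 = 12
gcd(3,5,2,2) = 1

Coefficients: [3, 5, 2, 2]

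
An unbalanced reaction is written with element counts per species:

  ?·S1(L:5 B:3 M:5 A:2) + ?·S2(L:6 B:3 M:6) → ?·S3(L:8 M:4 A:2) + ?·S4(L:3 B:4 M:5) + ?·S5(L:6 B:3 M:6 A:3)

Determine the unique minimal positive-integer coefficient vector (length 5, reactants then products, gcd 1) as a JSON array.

L: 6·5+4·6 = 54 | 3·8+6·3+2·6 = 54
B: 6·3+4·3 = 30 | 3·0+6·4+2·3 = 30
M: 6·5+4·6 = 54 | 3·4+6·5+2·6 = 54
A: 6·2+4·0 = 12 | 3·2+6·0+2·3 = 12
gcd(6,4,3,6,2) = 1

Coefficients: [6, 4, 3, 6, 2]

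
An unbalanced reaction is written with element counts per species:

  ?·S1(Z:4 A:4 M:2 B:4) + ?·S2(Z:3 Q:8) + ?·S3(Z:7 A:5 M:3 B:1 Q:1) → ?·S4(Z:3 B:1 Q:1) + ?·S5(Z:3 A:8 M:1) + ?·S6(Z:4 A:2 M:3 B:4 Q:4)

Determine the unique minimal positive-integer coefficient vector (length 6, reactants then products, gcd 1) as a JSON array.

Coefficients: [6, 3, 2, 6, 3, 5]

Z: 6·4+3·3+2·7 = 47 | 6·3+3·3+5·4 = 47
A: 6·4+3·0+2·5 = 34 | 6·0+3·8+5·2 = 34
M: 6·2+3·0+2·3 = 18 | 6·0+3·1+5·3 = 18
B: 6·4+3·0+2·1 = 26 | 6·1+3·0+5·4 = 26
Q: 6·0+3·8+2·1 = 26 | 6·1+3·0+5·4 = 26
gcd(6,3,2,6,3,5) = 1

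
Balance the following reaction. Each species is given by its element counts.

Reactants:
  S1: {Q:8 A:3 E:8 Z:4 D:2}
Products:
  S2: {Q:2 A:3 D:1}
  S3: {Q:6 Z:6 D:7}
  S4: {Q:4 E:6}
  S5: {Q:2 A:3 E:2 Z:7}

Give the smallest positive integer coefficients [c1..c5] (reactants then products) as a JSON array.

Coefficients: [5, 3, 1, 6, 2]

Q: 5·8 = 40 | 3·2+1·6+6·4+2·2 = 40
A: 5·3 = 15 | 3·3+1·0+6·0+2·3 = 15
E: 5·8 = 40 | 3·0+1·0+6·6+2·2 = 40
Z: 5·4 = 20 | 3·0+1·6+6·0+2·7 = 20
D: 5·2 = 10 | 3·1+1·7+6·0+2·0 = 10
gcd(5,3,1,6,2) = 1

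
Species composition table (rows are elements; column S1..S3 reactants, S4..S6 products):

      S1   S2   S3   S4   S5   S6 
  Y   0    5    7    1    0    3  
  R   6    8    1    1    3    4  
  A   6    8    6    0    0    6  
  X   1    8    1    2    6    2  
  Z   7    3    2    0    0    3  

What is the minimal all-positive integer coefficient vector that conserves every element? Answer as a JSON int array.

Y: 1·0+3·5+1·7 = 22 | 4·1+1·0+6·3 = 22
R: 1·6+3·8+1·1 = 31 | 4·1+1·3+6·4 = 31
A: 1·6+3·8+1·6 = 36 | 4·0+1·0+6·6 = 36
X: 1·1+3·8+1·1 = 26 | 4·2+1·6+6·2 = 26
Z: 1·7+3·3+1·2 = 18 | 4·0+1·0+6·3 = 18
gcd(1,3,1,4,1,6) = 1

Coefficients: [1, 3, 1, 4, 1, 6]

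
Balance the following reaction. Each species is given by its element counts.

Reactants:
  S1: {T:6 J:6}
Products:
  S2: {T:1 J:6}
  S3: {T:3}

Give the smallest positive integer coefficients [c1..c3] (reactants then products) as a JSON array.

Coefficients: [3, 3, 5]

T: 3·6 = 18 | 3·1+5·3 = 18
J: 3·6 = 18 | 3·6+5·0 = 18
gcd(3,3,5) = 1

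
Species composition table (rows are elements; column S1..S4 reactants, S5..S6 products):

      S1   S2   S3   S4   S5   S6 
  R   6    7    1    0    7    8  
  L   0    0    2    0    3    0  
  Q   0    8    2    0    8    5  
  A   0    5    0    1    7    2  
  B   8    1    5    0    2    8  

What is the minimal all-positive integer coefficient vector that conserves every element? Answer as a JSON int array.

R: 4·6+5·7+3·1+1·0 = 62 | 2·7+6·8 = 62
L: 4·0+5·0+3·2+1·0 = 6 | 2·3+6·0 = 6
Q: 4·0+5·8+3·2+1·0 = 46 | 2·8+6·5 = 46
A: 4·0+5·5+3·0+1·1 = 26 | 2·7+6·2 = 26
B: 4·8+5·1+3·5+1·0 = 52 | 2·2+6·8 = 52
gcd(4,5,3,1,2,6) = 1

Coefficients: [4, 5, 3, 1, 2, 6]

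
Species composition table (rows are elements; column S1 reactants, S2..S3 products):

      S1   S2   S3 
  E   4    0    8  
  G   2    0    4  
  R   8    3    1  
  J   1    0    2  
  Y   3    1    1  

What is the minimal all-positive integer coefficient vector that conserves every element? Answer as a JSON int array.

Coefficients: [2, 5, 1]

E: 2·4 = 8 | 5·0+1·8 = 8
G: 2·2 = 4 | 5·0+1·4 = 4
R: 2·8 = 16 | 5·3+1·1 = 16
J: 2·1 = 2 | 5·0+1·2 = 2
Y: 2·3 = 6 | 5·1+1·1 = 6
gcd(2,5,1) = 1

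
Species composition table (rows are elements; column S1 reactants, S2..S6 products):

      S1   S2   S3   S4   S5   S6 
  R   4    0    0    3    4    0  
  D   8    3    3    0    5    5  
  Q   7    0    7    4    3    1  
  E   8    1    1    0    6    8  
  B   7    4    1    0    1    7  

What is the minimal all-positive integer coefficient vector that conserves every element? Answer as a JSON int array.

Coefficients: [6, 4, 2, 4, 3, 3]

R: 6·4 = 24 | 4·0+2·0+4·3+3·4+3·0 = 24
D: 6·8 = 48 | 4·3+2·3+4·0+3·5+3·5 = 48
Q: 6·7 = 42 | 4·0+2·7+4·4+3·3+3·1 = 42
E: 6·8 = 48 | 4·1+2·1+4·0+3·6+3·8 = 48
B: 6·7 = 42 | 4·4+2·1+4·0+3·1+3·7 = 42
gcd(6,4,2,4,3,3) = 1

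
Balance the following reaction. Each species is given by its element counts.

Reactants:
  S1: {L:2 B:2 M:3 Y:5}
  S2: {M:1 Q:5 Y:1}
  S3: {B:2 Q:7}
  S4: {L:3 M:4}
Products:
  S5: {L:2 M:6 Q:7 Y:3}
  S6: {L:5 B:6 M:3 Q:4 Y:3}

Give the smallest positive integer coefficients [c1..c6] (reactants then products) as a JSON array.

Coefficients: [4, 1, 5, 5, 4, 3]

L: 4·2+1·0+5·0+5·3 = 23 | 4·2+3·5 = 23
B: 4·2+1·0+5·2+5·0 = 18 | 4·0+3·6 = 18
M: 4·3+1·1+5·0+5·4 = 33 | 4·6+3·3 = 33
Q: 4·0+1·5+5·7+5·0 = 40 | 4·7+3·4 = 40
Y: 4·5+1·1+5·0+5·0 = 21 | 4·3+3·3 = 21
gcd(4,1,5,5,4,3) = 1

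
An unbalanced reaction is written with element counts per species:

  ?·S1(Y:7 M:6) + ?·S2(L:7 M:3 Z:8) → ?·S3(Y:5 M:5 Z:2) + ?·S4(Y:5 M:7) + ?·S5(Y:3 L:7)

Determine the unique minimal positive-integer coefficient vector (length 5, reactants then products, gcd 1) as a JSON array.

Coefficients: [4, 1, 4, 1, 1]

Y: 4·7+1·0 = 28 | 4·5+1·5+1·3 = 28
L: 4·0+1·7 = 7 | 4·0+1·0+1·7 = 7
M: 4·6+1·3 = 27 | 4·5+1·7+1·0 = 27
Z: 4·0+1·8 = 8 | 4·2+1·0+1·0 = 8
gcd(4,1,4,1,1) = 1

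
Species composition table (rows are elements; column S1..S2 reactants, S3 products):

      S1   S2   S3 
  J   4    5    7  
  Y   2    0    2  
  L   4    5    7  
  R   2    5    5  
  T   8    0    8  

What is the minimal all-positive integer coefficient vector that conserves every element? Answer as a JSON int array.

Coefficients: [5, 3, 5]

J: 5·4+3·5 = 35 | 5·7 = 35
Y: 5·2+3·0 = 10 | 5·2 = 10
L: 5·4+3·5 = 35 | 5·7 = 35
R: 5·2+3·5 = 25 | 5·5 = 25
T: 5·8+3·0 = 40 | 5·8 = 40
gcd(5,3,5) = 1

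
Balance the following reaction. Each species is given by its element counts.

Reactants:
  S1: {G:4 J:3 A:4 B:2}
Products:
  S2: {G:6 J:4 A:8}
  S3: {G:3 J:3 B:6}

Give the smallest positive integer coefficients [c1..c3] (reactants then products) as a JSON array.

G: 6·4 = 24 | 3·6+2·3 = 24
J: 6·3 = 18 | 3·4+2·3 = 18
A: 6·4 = 24 | 3·8+2·0 = 24
B: 6·2 = 12 | 3·0+2·6 = 12
gcd(6,3,2) = 1

Coefficients: [6, 3, 2]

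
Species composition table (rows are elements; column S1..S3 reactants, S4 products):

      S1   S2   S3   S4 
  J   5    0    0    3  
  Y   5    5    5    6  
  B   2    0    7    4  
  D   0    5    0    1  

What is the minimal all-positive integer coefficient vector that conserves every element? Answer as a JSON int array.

Coefficients: [3, 1, 2, 5]

J: 3·5+1·0+2·0 = 15 | 5·3 = 15
Y: 3·5+1·5+2·5 = 30 | 5·6 = 30
B: 3·2+1·0+2·7 = 20 | 5·4 = 20
D: 3·0+1·5+2·0 = 5 | 5·1 = 5
gcd(3,1,2,5) = 1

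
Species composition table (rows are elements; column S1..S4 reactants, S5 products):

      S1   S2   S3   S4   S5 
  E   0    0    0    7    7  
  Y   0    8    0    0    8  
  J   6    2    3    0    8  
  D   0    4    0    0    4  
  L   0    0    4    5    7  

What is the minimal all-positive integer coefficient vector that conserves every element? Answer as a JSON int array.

Coefficients: [3, 4, 2, 4, 4]

E: 3·0+4·0+2·0+4·7 = 28 | 4·7 = 28
Y: 3·0+4·8+2·0+4·0 = 32 | 4·8 = 32
J: 3·6+4·2+2·3+4·0 = 32 | 4·8 = 32
D: 3·0+4·4+2·0+4·0 = 16 | 4·4 = 16
L: 3·0+4·0+2·4+4·5 = 28 | 4·7 = 28
gcd(3,4,2,4,4) = 1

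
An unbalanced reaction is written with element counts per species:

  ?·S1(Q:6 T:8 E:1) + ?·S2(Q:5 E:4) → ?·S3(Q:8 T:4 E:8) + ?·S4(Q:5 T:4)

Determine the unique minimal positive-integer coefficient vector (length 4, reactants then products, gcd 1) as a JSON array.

Coefficients: [4, 5, 3, 5]

Q: 4·6+5·5 = 49 | 3·8+5·5 = 49
T: 4·8+5·0 = 32 | 3·4+5·4 = 32
E: 4·1+5·4 = 24 | 3·8+5·0 = 24
gcd(4,5,3,5) = 1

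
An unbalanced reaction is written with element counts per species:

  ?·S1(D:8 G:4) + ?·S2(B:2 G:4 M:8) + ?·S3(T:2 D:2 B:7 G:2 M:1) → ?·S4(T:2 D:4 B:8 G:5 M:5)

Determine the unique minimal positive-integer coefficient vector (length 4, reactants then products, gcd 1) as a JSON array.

T: 1·0+2·0+4·2 = 8 | 4·2 = 8
D: 1·8+2·0+4·2 = 16 | 4·4 = 16
B: 1·0+2·2+4·7 = 32 | 4·8 = 32
G: 1·4+2·4+4·2 = 20 | 4·5 = 20
M: 1·0+2·8+4·1 = 20 | 4·5 = 20
gcd(1,2,4,4) = 1

Coefficients: [1, 2, 4, 4]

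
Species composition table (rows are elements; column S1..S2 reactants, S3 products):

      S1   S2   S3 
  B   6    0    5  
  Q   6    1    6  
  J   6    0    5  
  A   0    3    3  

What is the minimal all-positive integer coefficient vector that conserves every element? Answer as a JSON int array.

Coefficients: [5, 6, 6]

B: 5·6+6·0 = 30 | 6·5 = 30
Q: 5·6+6·1 = 36 | 6·6 = 36
J: 5·6+6·0 = 30 | 6·5 = 30
A: 5·0+6·3 = 18 | 6·3 = 18
gcd(5,6,6) = 1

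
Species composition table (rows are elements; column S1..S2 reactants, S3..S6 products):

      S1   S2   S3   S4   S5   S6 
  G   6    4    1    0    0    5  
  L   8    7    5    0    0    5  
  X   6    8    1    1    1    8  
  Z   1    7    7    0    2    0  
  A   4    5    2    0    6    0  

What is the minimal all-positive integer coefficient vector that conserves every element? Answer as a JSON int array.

Coefficients: [1, 6, 5, 5, 4, 5]

G: 1·6+6·4 = 30 | 5·1+5·0+4·0+5·5 = 30
L: 1·8+6·7 = 50 | 5·5+5·0+4·0+5·5 = 50
X: 1·6+6·8 = 54 | 5·1+5·1+4·1+5·8 = 54
Z: 1·1+6·7 = 43 | 5·7+5·0+4·2+5·0 = 43
A: 1·4+6·5 = 34 | 5·2+5·0+4·6+5·0 = 34
gcd(1,6,5,5,4,5) = 1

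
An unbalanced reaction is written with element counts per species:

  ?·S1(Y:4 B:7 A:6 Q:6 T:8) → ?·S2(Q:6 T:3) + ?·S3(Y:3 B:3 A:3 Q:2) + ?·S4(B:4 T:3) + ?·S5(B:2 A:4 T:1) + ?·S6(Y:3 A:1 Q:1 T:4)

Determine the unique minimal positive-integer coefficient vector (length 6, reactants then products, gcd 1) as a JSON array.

Y: 6·4 = 24 | 4·0+4·3+5·0+5·0+4·3 = 24
B: 6·7 = 42 | 4·0+4·3+5·4+5·2+4·0 = 42
A: 6·6 = 36 | 4·0+4·3+5·0+5·4+4·1 = 36
Q: 6·6 = 36 | 4·6+4·2+5·0+5·0+4·1 = 36
T: 6·8 = 48 | 4·3+4·0+5·3+5·1+4·4 = 48
gcd(6,4,4,5,5,4) = 1

Coefficients: [6, 4, 4, 5, 5, 4]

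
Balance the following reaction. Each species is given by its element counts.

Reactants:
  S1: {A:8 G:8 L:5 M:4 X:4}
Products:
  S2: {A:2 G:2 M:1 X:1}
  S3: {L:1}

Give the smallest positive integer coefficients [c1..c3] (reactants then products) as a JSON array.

Coefficients: [1, 4, 5]

A: 1·8 = 8 | 4·2+5·0 = 8
G: 1·8 = 8 | 4·2+5·0 = 8
L: 1·5 = 5 | 4·0+5·1 = 5
M: 1·4 = 4 | 4·1+5·0 = 4
X: 1·4 = 4 | 4·1+5·0 = 4
gcd(1,4,5) = 1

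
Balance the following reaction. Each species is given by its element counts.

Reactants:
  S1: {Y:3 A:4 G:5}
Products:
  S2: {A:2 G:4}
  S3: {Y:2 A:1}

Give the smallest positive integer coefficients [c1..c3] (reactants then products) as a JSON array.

Coefficients: [4, 5, 6]

Y: 4·3 = 12 | 5·0+6·2 = 12
A: 4·4 = 16 | 5·2+6·1 = 16
G: 4·5 = 20 | 5·4+6·0 = 20
gcd(4,5,6) = 1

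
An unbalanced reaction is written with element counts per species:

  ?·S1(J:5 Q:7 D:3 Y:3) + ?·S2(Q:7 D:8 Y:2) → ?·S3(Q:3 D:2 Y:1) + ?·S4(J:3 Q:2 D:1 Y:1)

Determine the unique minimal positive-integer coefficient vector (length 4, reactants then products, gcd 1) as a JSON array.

Coefficients: [3, 1, 6, 5]

J: 3·5+1·0 = 15 | 6·0+5·3 = 15
Q: 3·7+1·7 = 28 | 6·3+5·2 = 28
D: 3·3+1·8 = 17 | 6·2+5·1 = 17
Y: 3·3+1·2 = 11 | 6·1+5·1 = 11
gcd(3,1,6,5) = 1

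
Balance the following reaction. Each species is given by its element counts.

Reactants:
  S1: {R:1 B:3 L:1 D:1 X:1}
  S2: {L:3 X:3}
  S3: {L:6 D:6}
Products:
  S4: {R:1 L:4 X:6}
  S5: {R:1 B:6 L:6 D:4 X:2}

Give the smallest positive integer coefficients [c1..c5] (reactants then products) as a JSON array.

R: 6·1+6·0+1·0 = 6 | 3·1+3·1 = 6
B: 6·3+6·0+1·0 = 18 | 3·0+3·6 = 18
L: 6·1+6·3+1·6 = 30 | 3·4+3·6 = 30
D: 6·1+6·0+1·6 = 12 | 3·0+3·4 = 12
X: 6·1+6·3+1·0 = 24 | 3·6+3·2 = 24
gcd(6,6,1,3,3) = 1

Coefficients: [6, 6, 1, 3, 3]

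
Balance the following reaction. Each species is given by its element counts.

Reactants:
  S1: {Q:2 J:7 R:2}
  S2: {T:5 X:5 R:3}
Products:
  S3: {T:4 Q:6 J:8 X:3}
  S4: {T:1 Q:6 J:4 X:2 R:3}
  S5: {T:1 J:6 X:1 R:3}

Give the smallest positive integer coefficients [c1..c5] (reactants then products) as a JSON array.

Coefficients: [6, 2, 1, 1, 5]

T: 6·0+2·5 = 10 | 1·4+1·1+5·1 = 10
Q: 6·2+2·0 = 12 | 1·6+1·6+5·0 = 12
J: 6·7+2·0 = 42 | 1·8+1·4+5·6 = 42
X: 6·0+2·5 = 10 | 1·3+1·2+5·1 = 10
R: 6·2+2·3 = 18 | 1·0+1·3+5·3 = 18
gcd(6,2,1,1,5) = 1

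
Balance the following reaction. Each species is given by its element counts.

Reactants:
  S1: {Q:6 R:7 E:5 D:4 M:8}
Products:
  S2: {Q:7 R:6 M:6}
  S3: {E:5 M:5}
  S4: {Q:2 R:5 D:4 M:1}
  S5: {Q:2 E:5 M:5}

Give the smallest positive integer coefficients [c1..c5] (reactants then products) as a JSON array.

Coefficients: [6, 2, 1, 6, 5]

Q: 6·6 = 36 | 2·7+1·0+6·2+5·2 = 36
R: 6·7 = 42 | 2·6+1·0+6·5+5·0 = 42
E: 6·5 = 30 | 2·0+1·5+6·0+5·5 = 30
D: 6·4 = 24 | 2·0+1·0+6·4+5·0 = 24
M: 6·8 = 48 | 2·6+1·5+6·1+5·5 = 48
gcd(6,2,1,6,5) = 1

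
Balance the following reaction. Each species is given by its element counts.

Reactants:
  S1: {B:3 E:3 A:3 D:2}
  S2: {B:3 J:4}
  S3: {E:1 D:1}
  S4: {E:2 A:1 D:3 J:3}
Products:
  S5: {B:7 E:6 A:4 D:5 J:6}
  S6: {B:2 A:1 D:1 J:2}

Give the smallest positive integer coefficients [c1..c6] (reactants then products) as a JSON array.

Coefficients: [5, 5, 5, 2, 4, 1]

B: 5·3+5·3+5·0+2·0 = 30 | 4·7+1·2 = 30
E: 5·3+5·0+5·1+2·2 = 24 | 4·6+1·0 = 24
A: 5·3+5·0+5·0+2·1 = 17 | 4·4+1·1 = 17
D: 5·2+5·0+5·1+2·3 = 21 | 4·5+1·1 = 21
J: 5·0+5·4+5·0+2·3 = 26 | 4·6+1·2 = 26
gcd(5,5,5,2,4,1) = 1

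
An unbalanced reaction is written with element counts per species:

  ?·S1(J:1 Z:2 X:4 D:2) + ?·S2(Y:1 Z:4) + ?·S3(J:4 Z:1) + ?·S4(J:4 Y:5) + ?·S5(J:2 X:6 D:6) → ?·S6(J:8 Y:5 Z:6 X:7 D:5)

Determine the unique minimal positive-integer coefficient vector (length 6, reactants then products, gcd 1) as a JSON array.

Coefficients: [6, 5, 4, 5, 3, 6]

J: 6·1+5·0+4·4+5·4+3·2 = 48 | 6·8 = 48
Y: 6·0+5·1+4·0+5·5+3·0 = 30 | 6·5 = 30
Z: 6·2+5·4+4·1+5·0+3·0 = 36 | 6·6 = 36
X: 6·4+5·0+4·0+5·0+3·6 = 42 | 6·7 = 42
D: 6·2+5·0+4·0+5·0+3·6 = 30 | 6·5 = 30
gcd(6,5,4,5,3,6) = 1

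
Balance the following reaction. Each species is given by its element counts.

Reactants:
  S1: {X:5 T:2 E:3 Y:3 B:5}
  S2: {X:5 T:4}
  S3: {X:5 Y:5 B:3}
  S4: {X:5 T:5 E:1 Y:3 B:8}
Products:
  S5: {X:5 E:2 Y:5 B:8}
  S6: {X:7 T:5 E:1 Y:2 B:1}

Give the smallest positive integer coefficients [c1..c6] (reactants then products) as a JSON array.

X: 4·5+3·5+3·5+1·5 = 55 | 4·5+5·7 = 55
T: 4·2+3·4+3·0+1·5 = 25 | 4·0+5·5 = 25
E: 4·3+3·0+3·0+1·1 = 13 | 4·2+5·1 = 13
Y: 4·3+3·0+3·5+1·3 = 30 | 4·5+5·2 = 30
B: 4·5+3·0+3·3+1·8 = 37 | 4·8+5·1 = 37
gcd(4,3,3,1,4,5) = 1

Coefficients: [4, 3, 3, 1, 4, 5]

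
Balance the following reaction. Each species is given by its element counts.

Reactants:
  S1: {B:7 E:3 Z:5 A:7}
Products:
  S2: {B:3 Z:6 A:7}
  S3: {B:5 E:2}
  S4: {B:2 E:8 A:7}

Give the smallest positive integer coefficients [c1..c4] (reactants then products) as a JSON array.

B: 6·7 = 42 | 5·3+5·5+1·2 = 42
E: 6·3 = 18 | 5·0+5·2+1·8 = 18
Z: 6·5 = 30 | 5·6+5·0+1·0 = 30
A: 6·7 = 42 | 5·7+5·0+1·7 = 42
gcd(6,5,5,1) = 1

Coefficients: [6, 5, 5, 1]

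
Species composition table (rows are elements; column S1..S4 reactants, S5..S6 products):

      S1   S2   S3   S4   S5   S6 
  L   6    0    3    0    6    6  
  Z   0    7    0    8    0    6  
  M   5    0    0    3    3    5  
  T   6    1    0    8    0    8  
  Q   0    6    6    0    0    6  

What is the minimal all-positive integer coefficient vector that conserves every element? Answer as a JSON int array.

Coefficients: [6, 4, 2, 1, 1, 6]

L: 6·6+4·0+2·3+1·0 = 42 | 1·6+6·6 = 42
Z: 6·0+4·7+2·0+1·8 = 36 | 1·0+6·6 = 36
M: 6·5+4·0+2·0+1·3 = 33 | 1·3+6·5 = 33
T: 6·6+4·1+2·0+1·8 = 48 | 1·0+6·8 = 48
Q: 6·0+4·6+2·6+1·0 = 36 | 1·0+6·6 = 36
gcd(6,4,2,1,1,6) = 1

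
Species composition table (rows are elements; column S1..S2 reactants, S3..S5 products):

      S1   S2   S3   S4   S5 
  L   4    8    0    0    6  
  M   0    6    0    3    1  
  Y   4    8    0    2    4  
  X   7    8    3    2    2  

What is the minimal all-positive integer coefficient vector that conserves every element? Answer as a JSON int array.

Coefficients: [1, 4, 5, 6, 6]

L: 1·4+4·8 = 36 | 5·0+6·0+6·6 = 36
M: 1·0+4·6 = 24 | 5·0+6·3+6·1 = 24
Y: 1·4+4·8 = 36 | 5·0+6·2+6·4 = 36
X: 1·7+4·8 = 39 | 5·3+6·2+6·2 = 39
gcd(1,4,5,6,6) = 1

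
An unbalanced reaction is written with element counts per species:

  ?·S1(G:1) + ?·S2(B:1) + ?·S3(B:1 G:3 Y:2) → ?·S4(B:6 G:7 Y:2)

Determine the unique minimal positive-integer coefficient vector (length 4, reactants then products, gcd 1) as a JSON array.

B: 4·0+5·1+1·1 = 6 | 1·6 = 6
G: 4·1+5·0+1·3 = 7 | 1·7 = 7
Y: 4·0+5·0+1·2 = 2 | 1·2 = 2
gcd(4,5,1,1) = 1

Coefficients: [4, 5, 1, 1]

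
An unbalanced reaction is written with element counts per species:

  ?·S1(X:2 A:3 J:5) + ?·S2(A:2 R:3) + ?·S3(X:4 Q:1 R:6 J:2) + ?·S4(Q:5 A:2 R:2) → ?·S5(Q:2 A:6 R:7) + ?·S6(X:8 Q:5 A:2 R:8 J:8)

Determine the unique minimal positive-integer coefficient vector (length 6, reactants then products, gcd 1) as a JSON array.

X: 4·2+3·0+6·4+4·0 = 32 | 3·0+4·8 = 32
Q: 4·0+3·0+6·1+4·5 = 26 | 3·2+4·5 = 26
A: 4·3+3·2+6·0+4·2 = 26 | 3·6+4·2 = 26
R: 4·0+3·3+6·6+4·2 = 53 | 3·7+4·8 = 53
J: 4·5+3·0+6·2+4·0 = 32 | 3·0+4·8 = 32
gcd(4,3,6,4,3,4) = 1

Coefficients: [4, 3, 6, 4, 3, 4]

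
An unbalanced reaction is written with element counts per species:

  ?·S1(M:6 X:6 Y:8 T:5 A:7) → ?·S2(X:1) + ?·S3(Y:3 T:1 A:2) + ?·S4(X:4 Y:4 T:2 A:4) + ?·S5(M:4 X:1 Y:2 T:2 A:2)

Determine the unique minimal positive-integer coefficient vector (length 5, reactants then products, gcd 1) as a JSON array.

Coefficients: [2, 5, 2, 1, 3]

M: 2·6 = 12 | 5·0+2·0+1·0+3·4 = 12
X: 2·6 = 12 | 5·1+2·0+1·4+3·1 = 12
Y: 2·8 = 16 | 5·0+2·3+1·4+3·2 = 16
T: 2·5 = 10 | 5·0+2·1+1·2+3·2 = 10
A: 2·7 = 14 | 5·0+2·2+1·4+3·2 = 14
gcd(2,5,2,1,3) = 1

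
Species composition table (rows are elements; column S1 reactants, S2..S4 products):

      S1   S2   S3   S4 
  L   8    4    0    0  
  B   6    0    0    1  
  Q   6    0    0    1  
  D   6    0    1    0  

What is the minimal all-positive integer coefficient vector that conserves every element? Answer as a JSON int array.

L: 1·8 = 8 | 2·4+6·0+6·0 = 8
B: 1·6 = 6 | 2·0+6·0+6·1 = 6
Q: 1·6 = 6 | 2·0+6·0+6·1 = 6
D: 1·6 = 6 | 2·0+6·1+6·0 = 6
gcd(1,2,6,6) = 1

Coefficients: [1, 2, 6, 6]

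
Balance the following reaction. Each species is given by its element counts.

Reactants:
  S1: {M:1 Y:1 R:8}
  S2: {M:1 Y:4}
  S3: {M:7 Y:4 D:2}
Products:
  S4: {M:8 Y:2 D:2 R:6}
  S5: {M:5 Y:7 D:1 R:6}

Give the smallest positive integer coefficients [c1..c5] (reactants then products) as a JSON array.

M: 6·1+5·1+5·7 = 46 | 2·8+6·5 = 46
Y: 6·1+5·4+5·4 = 46 | 2·2+6·7 = 46
D: 6·0+5·0+5·2 = 10 | 2·2+6·1 = 10
R: 6·8+5·0+5·0 = 48 | 2·6+6·6 = 48
gcd(6,5,5,2,6) = 1

Coefficients: [6, 5, 5, 2, 6]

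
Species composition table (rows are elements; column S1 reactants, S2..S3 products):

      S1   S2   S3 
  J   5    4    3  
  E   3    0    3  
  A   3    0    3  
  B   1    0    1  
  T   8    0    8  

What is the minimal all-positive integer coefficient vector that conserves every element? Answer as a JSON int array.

J: 2·5 = 10 | 1·4+2·3 = 10
E: 2·3 = 6 | 1·0+2·3 = 6
A: 2·3 = 6 | 1·0+2·3 = 6
B: 2·1 = 2 | 1·0+2·1 = 2
T: 2·8 = 16 | 1·0+2·8 = 16
gcd(2,1,2) = 1

Coefficients: [2, 1, 2]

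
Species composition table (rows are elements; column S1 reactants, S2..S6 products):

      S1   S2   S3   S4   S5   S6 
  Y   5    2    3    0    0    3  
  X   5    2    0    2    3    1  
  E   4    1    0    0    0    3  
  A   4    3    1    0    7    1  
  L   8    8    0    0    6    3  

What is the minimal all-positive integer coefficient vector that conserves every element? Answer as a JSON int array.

Y: 5·5 = 25 | 2·2+1·3+6·0+1·0+6·3 = 25
X: 5·5 = 25 | 2·2+1·0+6·2+1·3+6·1 = 25
E: 5·4 = 20 | 2·1+1·0+6·0+1·0+6·3 = 20
A: 5·4 = 20 | 2·3+1·1+6·0+1·7+6·1 = 20
L: 5·8 = 40 | 2·8+1·0+6·0+1·6+6·3 = 40
gcd(5,2,1,6,1,6) = 1

Coefficients: [5, 2, 1, 6, 1, 6]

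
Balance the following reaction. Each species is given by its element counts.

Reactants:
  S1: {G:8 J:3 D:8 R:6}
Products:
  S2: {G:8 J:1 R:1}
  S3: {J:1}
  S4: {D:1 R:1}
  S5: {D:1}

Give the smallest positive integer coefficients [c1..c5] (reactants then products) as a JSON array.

Coefficients: [1, 1, 2, 5, 3]

G: 1·8 = 8 | 1·8+2·0+5·0+3·0 = 8
J: 1·3 = 3 | 1·1+2·1+5·0+3·0 = 3
D: 1·8 = 8 | 1·0+2·0+5·1+3·1 = 8
R: 1·6 = 6 | 1·1+2·0+5·1+3·0 = 6
gcd(1,1,2,5,3) = 1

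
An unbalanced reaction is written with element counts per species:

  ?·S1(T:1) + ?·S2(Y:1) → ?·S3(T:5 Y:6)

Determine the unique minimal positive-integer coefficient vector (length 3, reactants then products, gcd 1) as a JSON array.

Coefficients: [5, 6, 1]

T: 5·1+6·0 = 5 | 1·5 = 5
Y: 5·0+6·1 = 6 | 1·6 = 6
gcd(5,6,1) = 1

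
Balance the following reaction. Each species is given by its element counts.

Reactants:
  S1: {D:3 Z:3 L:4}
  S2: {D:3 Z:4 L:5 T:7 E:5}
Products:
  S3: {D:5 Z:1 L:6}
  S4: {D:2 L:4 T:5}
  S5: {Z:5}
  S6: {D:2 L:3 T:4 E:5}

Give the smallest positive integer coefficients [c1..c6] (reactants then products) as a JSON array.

Coefficients: [2, 5, 1, 3, 5, 5]

D: 2·3+5·3 = 21 | 1·5+3·2+5·0+5·2 = 21
Z: 2·3+5·4 = 26 | 1·1+3·0+5·5+5·0 = 26
L: 2·4+5·5 = 33 | 1·6+3·4+5·0+5·3 = 33
T: 2·0+5·7 = 35 | 1·0+3·5+5·0+5·4 = 35
E: 2·0+5·5 = 25 | 1·0+3·0+5·0+5·5 = 25
gcd(2,5,1,3,5,5) = 1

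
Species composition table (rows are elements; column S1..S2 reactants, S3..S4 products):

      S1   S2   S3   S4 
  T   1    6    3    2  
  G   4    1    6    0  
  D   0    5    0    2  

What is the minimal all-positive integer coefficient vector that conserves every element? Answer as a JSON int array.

T: 1·1+2·6 = 13 | 1·3+5·2 = 13
G: 1·4+2·1 = 6 | 1·6+5·0 = 6
D: 1·0+2·5 = 10 | 1·0+5·2 = 10
gcd(1,2,1,5) = 1

Coefficients: [1, 2, 1, 5]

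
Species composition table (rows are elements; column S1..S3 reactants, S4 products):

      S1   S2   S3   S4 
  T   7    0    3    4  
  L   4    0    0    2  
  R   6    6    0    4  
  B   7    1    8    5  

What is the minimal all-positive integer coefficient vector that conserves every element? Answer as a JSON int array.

T: 3·7+1·0+1·3 = 24 | 6·4 = 24
L: 3·4+1·0+1·0 = 12 | 6·2 = 12
R: 3·6+1·6+1·0 = 24 | 6·4 = 24
B: 3·7+1·1+1·8 = 30 | 6·5 = 30
gcd(3,1,1,6) = 1

Coefficients: [3, 1, 1, 6]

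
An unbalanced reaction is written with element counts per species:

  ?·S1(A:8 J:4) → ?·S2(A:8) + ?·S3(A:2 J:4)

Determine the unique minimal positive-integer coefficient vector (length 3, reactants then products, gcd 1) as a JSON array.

Coefficients: [4, 3, 4]

A: 4·8 = 32 | 3·8+4·2 = 32
J: 4·4 = 16 | 3·0+4·4 = 16
gcd(4,3,4) = 1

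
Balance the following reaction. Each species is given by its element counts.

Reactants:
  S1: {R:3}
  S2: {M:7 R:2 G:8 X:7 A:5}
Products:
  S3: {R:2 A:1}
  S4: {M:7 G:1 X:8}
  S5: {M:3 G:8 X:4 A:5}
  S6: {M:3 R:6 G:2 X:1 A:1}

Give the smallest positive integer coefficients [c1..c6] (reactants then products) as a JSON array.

M: 4·0+5·7 = 35 | 2·0+2·7+4·3+3·3 = 35
R: 4·3+5·2 = 22 | 2·2+2·0+4·0+3·6 = 22
G: 4·0+5·8 = 40 | 2·0+2·1+4·8+3·2 = 40
X: 4·0+5·7 = 35 | 2·0+2·8+4·4+3·1 = 35
A: 4·0+5·5 = 25 | 2·1+2·0+4·5+3·1 = 25
gcd(4,5,2,2,4,3) = 1

Coefficients: [4, 5, 2, 2, 4, 3]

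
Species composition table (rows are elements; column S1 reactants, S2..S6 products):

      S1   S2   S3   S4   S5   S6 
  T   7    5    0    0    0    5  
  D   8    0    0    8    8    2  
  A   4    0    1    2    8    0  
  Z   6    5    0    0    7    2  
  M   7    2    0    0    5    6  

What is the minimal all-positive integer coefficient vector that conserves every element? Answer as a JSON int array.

Coefficients: [5, 3, 6, 3, 1, 4]

T: 5·7 = 35 | 3·5+6·0+3·0+1·0+4·5 = 35
D: 5·8 = 40 | 3·0+6·0+3·8+1·8+4·2 = 40
A: 5·4 = 20 | 3·0+6·1+3·2+1·8+4·0 = 20
Z: 5·6 = 30 | 3·5+6·0+3·0+1·7+4·2 = 30
M: 5·7 = 35 | 3·2+6·0+3·0+1·5+4·6 = 35
gcd(5,3,6,3,1,4) = 1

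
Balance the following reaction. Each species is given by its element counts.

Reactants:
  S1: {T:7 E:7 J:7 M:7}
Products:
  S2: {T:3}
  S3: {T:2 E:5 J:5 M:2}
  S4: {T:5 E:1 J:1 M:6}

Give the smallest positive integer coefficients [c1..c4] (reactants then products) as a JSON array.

Coefficients: [4, 1, 5, 3]

T: 4·7 = 28 | 1·3+5·2+3·5 = 28
E: 4·7 = 28 | 1·0+5·5+3·1 = 28
J: 4·7 = 28 | 1·0+5·5+3·1 = 28
M: 4·7 = 28 | 1·0+5·2+3·6 = 28
gcd(4,1,5,3) = 1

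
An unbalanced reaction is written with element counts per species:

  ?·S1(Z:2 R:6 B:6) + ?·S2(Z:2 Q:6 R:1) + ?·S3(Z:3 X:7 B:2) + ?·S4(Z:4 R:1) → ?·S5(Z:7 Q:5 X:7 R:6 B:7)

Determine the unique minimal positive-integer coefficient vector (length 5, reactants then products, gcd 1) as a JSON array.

Coefficients: [5, 5, 6, 1, 6]

Z: 5·2+5·2+6·3+1·4 = 42 | 6·7 = 42
Q: 5·0+5·6+6·0+1·0 = 30 | 6·5 = 30
X: 5·0+5·0+6·7+1·0 = 42 | 6·7 = 42
R: 5·6+5·1+6·0+1·1 = 36 | 6·6 = 36
B: 5·6+5·0+6·2+1·0 = 42 | 6·7 = 42
gcd(5,5,6,1,6) = 1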